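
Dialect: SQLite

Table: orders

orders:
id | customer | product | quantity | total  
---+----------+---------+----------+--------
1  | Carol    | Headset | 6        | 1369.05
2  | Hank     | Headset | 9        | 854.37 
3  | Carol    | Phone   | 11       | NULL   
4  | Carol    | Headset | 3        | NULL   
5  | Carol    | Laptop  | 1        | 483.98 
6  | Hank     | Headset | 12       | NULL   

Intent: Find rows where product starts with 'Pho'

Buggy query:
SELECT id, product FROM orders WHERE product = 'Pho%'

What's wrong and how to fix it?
Bug: '=' compares the literal string including the % character; pattern matching needs LIKE

Fix: Use LIKE for wildcard pattern matching

Corrected query:
SELECT id, product FROM orders WHERE product LIKE 'Pho%'

Result:
id | product
---+--------
3  | Phone  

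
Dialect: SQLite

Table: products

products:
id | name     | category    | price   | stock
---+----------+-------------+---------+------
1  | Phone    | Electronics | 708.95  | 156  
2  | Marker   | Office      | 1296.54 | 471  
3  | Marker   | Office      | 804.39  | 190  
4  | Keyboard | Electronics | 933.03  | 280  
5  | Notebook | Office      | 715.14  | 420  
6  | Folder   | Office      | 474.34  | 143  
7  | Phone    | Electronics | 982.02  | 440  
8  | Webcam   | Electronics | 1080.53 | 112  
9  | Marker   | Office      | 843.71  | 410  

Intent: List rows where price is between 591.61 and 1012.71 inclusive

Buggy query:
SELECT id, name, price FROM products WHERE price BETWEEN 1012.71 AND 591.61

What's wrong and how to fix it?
Bug: The bounds are reversed; BETWEEN a AND b requires a <= b to match anything

Fix: Write BETWEEN 591.61 AND 1012.71

Corrected query:
SELECT id, name, price FROM products WHERE price BETWEEN 591.61 AND 1012.71

Result:
id | name     | price 
---+----------+-------
1  | Phone    | 708.95
3  | Marker   | 804.39
4  | Keyboard | 933.03
5  | Notebook | 715.14
7  | Phone    | 982.02
9  | Marker   | 843.71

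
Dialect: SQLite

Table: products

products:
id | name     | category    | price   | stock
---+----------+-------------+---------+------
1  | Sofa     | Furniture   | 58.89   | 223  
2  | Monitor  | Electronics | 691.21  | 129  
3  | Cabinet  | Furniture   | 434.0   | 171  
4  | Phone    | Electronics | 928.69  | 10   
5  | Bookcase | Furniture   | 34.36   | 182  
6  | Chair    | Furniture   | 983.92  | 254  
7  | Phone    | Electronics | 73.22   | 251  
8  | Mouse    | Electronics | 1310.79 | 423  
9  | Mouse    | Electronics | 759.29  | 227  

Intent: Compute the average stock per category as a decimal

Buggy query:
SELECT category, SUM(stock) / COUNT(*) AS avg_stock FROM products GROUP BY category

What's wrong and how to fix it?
Bug: SUM(stock) and COUNT(*) are both integers; the division truncates the fractional part

Fix: Cast one side to REAL so the division keeps the fractional part

Corrected query:
SELECT category, SUM(stock) * 1.0 / COUNT(*) AS avg_stock FROM products GROUP BY category

Result:
category    | avg_stock
------------+----------
Electronics | 208      
Furniture   | 207.5    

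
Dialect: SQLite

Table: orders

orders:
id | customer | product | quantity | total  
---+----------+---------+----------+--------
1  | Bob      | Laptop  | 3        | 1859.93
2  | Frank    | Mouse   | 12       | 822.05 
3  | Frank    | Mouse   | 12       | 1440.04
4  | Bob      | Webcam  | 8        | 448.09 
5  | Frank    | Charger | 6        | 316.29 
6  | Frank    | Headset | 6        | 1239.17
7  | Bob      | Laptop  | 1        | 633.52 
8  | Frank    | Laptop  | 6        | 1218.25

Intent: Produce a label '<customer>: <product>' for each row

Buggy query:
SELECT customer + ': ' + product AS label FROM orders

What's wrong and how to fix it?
Bug: SQLite uses || for string concatenation; + coerces text to numbers (yielding 0)

Fix: Replace + with || to concatenate text

Corrected query:
SELECT customer || ': ' || product AS label FROM orders

Result:
label         
--------------
Bob: Laptop   
Frank: Mouse  
Frank: Mouse  
Bob: Webcam   
Frank: Charger
Frank: Headset
Bob: Laptop   
Frank: Laptop 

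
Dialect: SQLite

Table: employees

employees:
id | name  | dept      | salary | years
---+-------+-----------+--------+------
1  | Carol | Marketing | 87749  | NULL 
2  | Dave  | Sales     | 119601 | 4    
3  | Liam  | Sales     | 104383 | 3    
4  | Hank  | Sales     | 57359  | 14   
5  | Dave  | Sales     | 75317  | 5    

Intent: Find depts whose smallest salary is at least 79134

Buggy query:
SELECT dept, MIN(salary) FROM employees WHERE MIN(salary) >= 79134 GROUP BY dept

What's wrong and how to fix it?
Bug: Aggregates like MIN are computed per group after WHERE runs

Fix: Use HAVING for the per-group MIN condition

Corrected query:
SELECT dept, MIN(salary) FROM employees GROUP BY dept HAVING MIN(salary) >= 79134

Result:
dept      | MIN(salary)
----------+------------
Marketing | 87749      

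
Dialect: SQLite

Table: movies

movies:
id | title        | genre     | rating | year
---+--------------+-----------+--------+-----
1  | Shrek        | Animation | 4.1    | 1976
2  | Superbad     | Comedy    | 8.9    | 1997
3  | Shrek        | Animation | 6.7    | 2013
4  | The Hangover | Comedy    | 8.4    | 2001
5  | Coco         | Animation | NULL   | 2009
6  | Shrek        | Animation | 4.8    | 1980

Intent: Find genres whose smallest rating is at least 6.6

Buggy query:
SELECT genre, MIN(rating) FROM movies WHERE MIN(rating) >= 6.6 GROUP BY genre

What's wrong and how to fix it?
Bug: MIN() in WHERE is a misuse of aggregate

Fix: Replace WHERE with HAVING after the GROUP BY

Corrected query:
SELECT genre, MIN(rating) FROM movies GROUP BY genre HAVING MIN(rating) >= 6.6

Result:
genre  | MIN(rating)
-------+------------
Comedy | 8.4        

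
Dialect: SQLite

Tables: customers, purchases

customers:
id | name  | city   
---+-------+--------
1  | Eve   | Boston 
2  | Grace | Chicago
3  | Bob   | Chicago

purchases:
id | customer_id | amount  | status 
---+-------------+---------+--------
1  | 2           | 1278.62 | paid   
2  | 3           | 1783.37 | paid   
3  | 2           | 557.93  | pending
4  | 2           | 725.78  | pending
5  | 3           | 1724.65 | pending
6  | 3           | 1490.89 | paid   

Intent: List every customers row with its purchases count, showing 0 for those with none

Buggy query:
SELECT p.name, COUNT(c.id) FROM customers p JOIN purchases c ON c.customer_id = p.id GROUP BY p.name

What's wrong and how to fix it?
Bug: An inner join excludes parents with zero children

Fix: Switch to LEFT JOIN to retain unmatched parent rows

Corrected query:
SELECT p.name, COUNT(c.id) FROM customers p LEFT JOIN purchases c ON c.customer_id = p.id GROUP BY p.name

Result:
name  | COUNT(c.id)
------+------------
Bob   | 3          
Eve   | 0          
Grace | 3          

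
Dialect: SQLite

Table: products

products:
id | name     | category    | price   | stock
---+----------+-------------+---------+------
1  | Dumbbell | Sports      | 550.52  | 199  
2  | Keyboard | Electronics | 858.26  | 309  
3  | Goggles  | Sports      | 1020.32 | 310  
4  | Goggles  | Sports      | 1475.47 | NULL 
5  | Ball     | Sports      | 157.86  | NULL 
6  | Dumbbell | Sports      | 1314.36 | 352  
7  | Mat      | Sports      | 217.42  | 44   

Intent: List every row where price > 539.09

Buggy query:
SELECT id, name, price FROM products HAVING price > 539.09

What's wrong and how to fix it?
Bug: HAVING filters the output of aggregation, but this query has no GROUP BY and no aggregate functions, so SQLite rejects it (HAVING clause on a non-aggregate query); the condition here is per row

Fix: Replace HAVING with WHERE since the condition applies to individual rows

Corrected query:
SELECT id, name, price FROM products WHERE price > 539.09

Result:
id | name     | price  
---+----------+--------
1  | Dumbbell | 550.52 
2  | Keyboard | 858.26 
3  | Goggles  | 1020.32
4  | Goggles  | 1475.47
6  | Dumbbell | 1314.36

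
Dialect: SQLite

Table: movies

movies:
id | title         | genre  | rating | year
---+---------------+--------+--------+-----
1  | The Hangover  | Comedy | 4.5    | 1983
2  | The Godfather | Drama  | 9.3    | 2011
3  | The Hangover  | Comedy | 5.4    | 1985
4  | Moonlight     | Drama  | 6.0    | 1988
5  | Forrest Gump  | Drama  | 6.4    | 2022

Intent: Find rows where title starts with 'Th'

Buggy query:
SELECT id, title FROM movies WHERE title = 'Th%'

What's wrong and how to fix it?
Bug: Wildcards only work with LIKE; '=' treats '%' as a literal character

Fix: Use LIKE for wildcard pattern matching

Corrected query:
SELECT id, title FROM movies WHERE title LIKE 'Th%'

Result:
id | title        
---+--------------
1  | The Hangover 
2  | The Godfather
3  | The Hangover 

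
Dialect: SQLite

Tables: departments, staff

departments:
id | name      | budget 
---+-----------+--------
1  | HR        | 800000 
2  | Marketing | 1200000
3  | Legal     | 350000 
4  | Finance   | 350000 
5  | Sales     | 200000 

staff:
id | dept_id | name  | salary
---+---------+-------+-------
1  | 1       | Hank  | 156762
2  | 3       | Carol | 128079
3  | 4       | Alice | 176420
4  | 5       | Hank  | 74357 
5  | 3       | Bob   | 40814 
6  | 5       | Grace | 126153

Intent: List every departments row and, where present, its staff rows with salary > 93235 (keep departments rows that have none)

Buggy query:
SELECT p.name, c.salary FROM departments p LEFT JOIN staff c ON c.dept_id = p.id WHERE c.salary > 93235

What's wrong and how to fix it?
Bug: Filtering c.salary in WHERE discards the NULL rows produced by LEFT JOIN, turning it into an inner join

Fix: Put 'c.salary > 93235' in the JOIN's ON clause instead of WHERE

Corrected query:
SELECT p.name, c.salary FROM departments p LEFT JOIN staff c ON c.dept_id = p.id AND c.salary > 93235

Result:
name      | salary
----------+-------
HR        | 156762
Marketing | NULL  
Legal     | 128079
Finance   | 176420
Sales     | 126153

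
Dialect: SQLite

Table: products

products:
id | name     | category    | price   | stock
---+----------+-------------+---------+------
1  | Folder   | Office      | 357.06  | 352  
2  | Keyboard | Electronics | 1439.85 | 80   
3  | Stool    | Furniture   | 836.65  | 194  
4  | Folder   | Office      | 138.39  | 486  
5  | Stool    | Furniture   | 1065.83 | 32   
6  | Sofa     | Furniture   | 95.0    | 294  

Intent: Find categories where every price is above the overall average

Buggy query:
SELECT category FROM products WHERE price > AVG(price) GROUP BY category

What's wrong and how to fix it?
Bug: WHERE evaluates per row before aggregation, so AVG() is unavailable

Fix: Use a subquery for AVG and a HAVING MIN(...) filter so the condition holds for every row in the group

Corrected query:
SELECT category FROM products GROUP BY category HAVING MIN(price) > (SELECT AVG(price) FROM products)

Result:
category   
-----------
Electronics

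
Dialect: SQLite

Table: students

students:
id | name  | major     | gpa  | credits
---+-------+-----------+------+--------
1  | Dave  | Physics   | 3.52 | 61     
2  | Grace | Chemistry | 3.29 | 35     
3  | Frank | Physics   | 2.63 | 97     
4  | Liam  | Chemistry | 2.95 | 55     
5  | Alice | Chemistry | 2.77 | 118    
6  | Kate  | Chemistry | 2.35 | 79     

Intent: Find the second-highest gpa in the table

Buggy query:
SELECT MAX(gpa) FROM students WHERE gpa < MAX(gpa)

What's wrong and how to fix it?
Bug: The inner MAX is an aggregate inside WHERE, which is not allowed

Fix: Compute the overall MAX in a subquery, then take MAX of rows below it

Corrected query:
SELECT MAX(gpa) FROM students WHERE gpa < (SELECT MAX(gpa) FROM students)

Result:
MAX(gpa)
--------
3.29    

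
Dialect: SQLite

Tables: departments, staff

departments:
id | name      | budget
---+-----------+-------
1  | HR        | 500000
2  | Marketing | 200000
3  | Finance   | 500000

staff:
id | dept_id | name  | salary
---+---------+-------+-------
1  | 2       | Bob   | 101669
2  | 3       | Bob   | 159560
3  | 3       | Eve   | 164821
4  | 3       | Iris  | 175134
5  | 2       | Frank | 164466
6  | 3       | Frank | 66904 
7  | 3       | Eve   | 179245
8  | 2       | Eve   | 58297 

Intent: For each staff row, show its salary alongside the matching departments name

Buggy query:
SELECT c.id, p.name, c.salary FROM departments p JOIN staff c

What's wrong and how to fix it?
Bug: JOIN with no ON clause produces a cartesian product; every staff row pairs with every departments row

Fix: Specify the join condition linking the foreign key to the parent id

Corrected query:
SELECT c.id, p.name, c.salary FROM departments p JOIN staff c ON c.dept_id = p.id

Result:
id | name      | salary
---+-----------+-------
1  | Marketing | 101669
2  | Finance   | 159560
3  | Finance   | 164821
4  | Finance   | 175134
5  | Marketing | 164466
6  | Finance   | 66904 
7  | Finance   | 179245
8  | Marketing | 58297 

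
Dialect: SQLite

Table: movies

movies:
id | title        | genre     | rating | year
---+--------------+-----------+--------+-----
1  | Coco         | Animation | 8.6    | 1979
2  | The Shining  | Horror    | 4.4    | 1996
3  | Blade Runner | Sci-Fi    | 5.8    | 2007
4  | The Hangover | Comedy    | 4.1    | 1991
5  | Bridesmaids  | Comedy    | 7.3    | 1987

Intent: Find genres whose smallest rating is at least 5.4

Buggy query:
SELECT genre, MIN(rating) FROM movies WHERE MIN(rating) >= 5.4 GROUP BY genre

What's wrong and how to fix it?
Bug: MIN() in WHERE is a misuse of aggregate

Fix: Replace WHERE with HAVING after the GROUP BY

Corrected query:
SELECT genre, MIN(rating) FROM movies GROUP BY genre HAVING MIN(rating) >= 5.4

Result:
genre     | MIN(rating)
----------+------------
Animation | 8.6        
Sci-Fi    | 5.8        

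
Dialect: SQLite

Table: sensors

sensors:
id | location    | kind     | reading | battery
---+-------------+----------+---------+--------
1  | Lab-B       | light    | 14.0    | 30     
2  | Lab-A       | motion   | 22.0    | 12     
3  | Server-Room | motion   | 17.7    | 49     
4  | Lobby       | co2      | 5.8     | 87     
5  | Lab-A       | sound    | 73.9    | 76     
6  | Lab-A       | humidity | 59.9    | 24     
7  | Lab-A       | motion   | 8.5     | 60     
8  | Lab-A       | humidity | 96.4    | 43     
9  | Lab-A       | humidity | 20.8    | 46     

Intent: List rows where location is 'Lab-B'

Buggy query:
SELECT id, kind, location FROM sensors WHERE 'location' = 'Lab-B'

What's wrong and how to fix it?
Bug: Single quotes denote string literals in SQL; the column name is being compared as a constant string

Fix: Remove the quotes around the column name (or use double quotes for an identifier)

Corrected query:
SELECT id, kind, location FROM sensors WHERE location = 'Lab-B'

Result:
id | kind  | location
---+-------+---------
1  | light | Lab-B   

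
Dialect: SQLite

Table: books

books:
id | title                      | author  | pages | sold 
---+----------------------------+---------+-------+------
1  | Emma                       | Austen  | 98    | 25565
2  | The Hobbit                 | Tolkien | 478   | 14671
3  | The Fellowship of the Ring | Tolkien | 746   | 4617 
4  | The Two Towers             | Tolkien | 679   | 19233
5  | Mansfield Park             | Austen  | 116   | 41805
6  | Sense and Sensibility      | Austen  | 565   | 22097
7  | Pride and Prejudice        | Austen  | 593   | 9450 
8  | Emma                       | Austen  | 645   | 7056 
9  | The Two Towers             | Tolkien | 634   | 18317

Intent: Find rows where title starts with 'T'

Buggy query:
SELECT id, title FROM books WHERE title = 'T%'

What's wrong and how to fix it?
Bug: Wildcards only work with LIKE; '=' treats '%' as a literal character

Fix: Use LIKE for wildcard pattern matching

Corrected query:
SELECT id, title FROM books WHERE title LIKE 'T%'

Result:
id | title                     
---+---------------------------
2  | The Hobbit                
3  | The Fellowship of the Ring
4  | The Two Towers            
9  | The Two Towers            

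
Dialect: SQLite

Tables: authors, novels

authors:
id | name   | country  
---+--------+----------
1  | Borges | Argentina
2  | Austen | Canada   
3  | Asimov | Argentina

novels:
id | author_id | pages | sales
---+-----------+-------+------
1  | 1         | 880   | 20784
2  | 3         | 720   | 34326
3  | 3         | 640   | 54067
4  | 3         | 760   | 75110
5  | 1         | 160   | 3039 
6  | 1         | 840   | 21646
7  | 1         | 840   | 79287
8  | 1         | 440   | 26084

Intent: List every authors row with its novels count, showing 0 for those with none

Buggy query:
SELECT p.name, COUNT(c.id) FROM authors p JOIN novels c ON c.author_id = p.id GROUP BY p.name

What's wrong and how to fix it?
Bug: An inner join excludes parents with zero children

Fix: Use LEFT JOIN so parents without children still appear (COUNT(c.id) gives 0)

Corrected query:
SELECT p.name, COUNT(c.id) FROM authors p LEFT JOIN novels c ON c.author_id = p.id GROUP BY p.name

Result:
name   | COUNT(c.id)
-------+------------
Asimov | 3          
Austen | 0          
Borges | 5          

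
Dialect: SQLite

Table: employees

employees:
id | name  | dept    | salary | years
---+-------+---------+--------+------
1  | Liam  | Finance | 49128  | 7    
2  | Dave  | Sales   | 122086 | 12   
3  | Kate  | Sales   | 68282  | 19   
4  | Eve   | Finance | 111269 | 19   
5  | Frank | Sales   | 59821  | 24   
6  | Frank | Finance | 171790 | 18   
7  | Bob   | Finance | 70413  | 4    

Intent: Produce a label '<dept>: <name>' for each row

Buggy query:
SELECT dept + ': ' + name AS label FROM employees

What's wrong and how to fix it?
Bug: '+' is numeric addition; on text columns SQLite converts them to 0 instead of concatenating

Fix: Use the || operator for string concatenation

Corrected query:
SELECT dept || ': ' || name AS label FROM employees

Result:
label         
--------------
Finance: Liam 
Sales: Dave   
Sales: Kate   
Finance: Eve  
Sales: Frank  
Finance: Frank
Finance: Bob  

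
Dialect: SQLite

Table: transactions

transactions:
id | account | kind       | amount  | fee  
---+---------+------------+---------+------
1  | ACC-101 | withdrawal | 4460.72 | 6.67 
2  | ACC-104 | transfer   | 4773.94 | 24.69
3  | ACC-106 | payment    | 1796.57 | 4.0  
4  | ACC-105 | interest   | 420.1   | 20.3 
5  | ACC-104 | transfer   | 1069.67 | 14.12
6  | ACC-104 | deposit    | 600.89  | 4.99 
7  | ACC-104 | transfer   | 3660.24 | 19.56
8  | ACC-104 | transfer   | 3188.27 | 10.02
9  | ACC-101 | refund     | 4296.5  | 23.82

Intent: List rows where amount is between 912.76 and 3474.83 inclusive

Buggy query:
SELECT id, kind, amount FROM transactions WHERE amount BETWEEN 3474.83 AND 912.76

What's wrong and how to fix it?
Bug: The bounds are reversed; BETWEEN a AND b requires a <= b to match anything

Fix: Write BETWEEN 912.76 AND 3474.83

Corrected query:
SELECT id, kind, amount FROM transactions WHERE amount BETWEEN 912.76 AND 3474.83

Result:
id | kind     | amount 
---+----------+--------
3  | payment  | 1796.57
5  | transfer | 1069.67
8  | transfer | 3188.27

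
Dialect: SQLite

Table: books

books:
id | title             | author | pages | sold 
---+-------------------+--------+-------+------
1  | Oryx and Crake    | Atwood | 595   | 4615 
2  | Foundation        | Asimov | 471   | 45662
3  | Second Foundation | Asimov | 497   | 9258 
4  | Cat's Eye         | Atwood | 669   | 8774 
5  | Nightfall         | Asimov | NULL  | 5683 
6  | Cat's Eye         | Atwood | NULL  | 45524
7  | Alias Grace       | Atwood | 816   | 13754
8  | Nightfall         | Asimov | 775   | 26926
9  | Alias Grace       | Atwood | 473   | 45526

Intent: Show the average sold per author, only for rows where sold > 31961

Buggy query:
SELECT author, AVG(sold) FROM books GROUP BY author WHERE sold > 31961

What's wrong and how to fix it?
Bug: WHERE cannot follow GROUP BY

Fix: Move the WHERE clause before GROUP BY

Corrected query:
SELECT author, AVG(sold) FROM books WHERE sold > 31961 GROUP BY author

Result:
author | AVG(sold)
-------+----------
Asimov | 45662    
Atwood | 45525    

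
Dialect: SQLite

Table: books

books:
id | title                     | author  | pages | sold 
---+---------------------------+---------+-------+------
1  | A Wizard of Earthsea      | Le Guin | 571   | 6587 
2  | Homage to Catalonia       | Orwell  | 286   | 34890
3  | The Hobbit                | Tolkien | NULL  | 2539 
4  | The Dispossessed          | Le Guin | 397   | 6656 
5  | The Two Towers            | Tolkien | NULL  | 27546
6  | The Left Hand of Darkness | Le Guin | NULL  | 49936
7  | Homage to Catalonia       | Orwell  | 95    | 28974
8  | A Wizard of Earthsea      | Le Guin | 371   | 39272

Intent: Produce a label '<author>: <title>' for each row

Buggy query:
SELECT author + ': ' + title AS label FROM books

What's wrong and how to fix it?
Bug: '+' is numeric addition; on text columns SQLite converts them to 0 instead of concatenating

Fix: Replace + with || to concatenate text

Corrected query:
SELECT author || ': ' || title AS label FROM books

Result:
label                             
----------------------------------
Le Guin: A Wizard of Earthsea     
Orwell: Homage to Catalonia       
Tolkien: The Hobbit               
Le Guin: The Dispossessed         
Tolkien: The Two Towers           
Le Guin: The Left Hand of Darkness
Orwell: Homage to Catalonia       
Le Guin: A Wizard of Earthsea     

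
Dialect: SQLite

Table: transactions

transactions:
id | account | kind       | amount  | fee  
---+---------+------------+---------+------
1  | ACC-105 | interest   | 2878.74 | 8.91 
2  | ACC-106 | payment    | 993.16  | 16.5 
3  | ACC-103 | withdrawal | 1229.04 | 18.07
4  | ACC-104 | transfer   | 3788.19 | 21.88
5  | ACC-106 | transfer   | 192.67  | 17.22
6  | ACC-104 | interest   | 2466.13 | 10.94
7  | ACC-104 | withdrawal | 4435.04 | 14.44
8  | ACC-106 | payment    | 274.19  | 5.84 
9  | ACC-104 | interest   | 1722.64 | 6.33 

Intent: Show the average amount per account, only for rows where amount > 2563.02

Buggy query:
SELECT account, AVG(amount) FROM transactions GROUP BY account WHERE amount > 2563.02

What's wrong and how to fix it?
Bug: Row-level WHERE must come before GROUP BY in the clause order

Fix: Move the WHERE clause before GROUP BY

Corrected query:
SELECT account, AVG(amount) FROM transactions WHERE amount > 2563.02 GROUP BY account

Result:
account | AVG(amount)
--------+------------
ACC-104 | 4111.615   
ACC-105 | 2878.74    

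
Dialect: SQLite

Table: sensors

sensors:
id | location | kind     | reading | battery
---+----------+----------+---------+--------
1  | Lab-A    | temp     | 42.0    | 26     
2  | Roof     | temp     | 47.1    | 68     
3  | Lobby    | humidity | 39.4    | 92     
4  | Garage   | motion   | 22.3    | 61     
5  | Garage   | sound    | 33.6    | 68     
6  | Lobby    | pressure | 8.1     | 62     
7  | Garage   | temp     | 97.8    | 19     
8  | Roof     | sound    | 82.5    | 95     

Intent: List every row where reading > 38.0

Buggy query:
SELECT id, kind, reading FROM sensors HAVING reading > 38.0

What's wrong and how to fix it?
Bug: This is a non-aggregate query (no GROUP BY, no aggregates), so in SQLite the HAVING clause is invalid here; a row-level condition belongs in WHERE

Fix: Use WHERE for row-level filtering

Corrected query:
SELECT id, kind, reading FROM sensors WHERE reading > 38.0

Result:
id | kind     | reading
---+----------+--------
1  | temp     | 42     
2  | temp     | 47.1   
3  | humidity | 39.4   
7  | temp     | 97.8   
8  | sound    | 82.5   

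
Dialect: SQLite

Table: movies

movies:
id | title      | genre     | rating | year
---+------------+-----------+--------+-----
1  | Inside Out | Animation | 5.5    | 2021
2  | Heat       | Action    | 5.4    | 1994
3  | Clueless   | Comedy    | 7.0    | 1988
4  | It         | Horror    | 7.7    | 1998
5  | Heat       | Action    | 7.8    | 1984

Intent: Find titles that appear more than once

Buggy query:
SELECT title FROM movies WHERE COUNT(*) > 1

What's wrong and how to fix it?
Bug: COUNT(*) is an aggregate and cannot be used in WHERE

Fix: Group first, then use HAVING for the count condition

Corrected query:
SELECT title FROM movies GROUP BY title HAVING COUNT(*) > 1

Result:
title
-----
Heat 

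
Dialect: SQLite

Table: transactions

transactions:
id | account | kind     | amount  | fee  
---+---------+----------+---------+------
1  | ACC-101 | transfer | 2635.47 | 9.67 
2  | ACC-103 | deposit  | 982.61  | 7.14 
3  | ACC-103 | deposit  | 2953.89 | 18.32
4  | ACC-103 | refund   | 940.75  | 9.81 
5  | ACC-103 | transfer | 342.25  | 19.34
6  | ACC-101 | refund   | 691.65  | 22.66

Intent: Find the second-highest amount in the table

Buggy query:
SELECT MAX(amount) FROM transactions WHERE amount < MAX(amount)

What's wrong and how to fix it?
Bug: MAX(amount) on the right of the comparison is an aggregate-in-WHERE error

Fix: Put the inner MAX in a scalar subquery

Corrected query:
SELECT MAX(amount) FROM transactions WHERE amount < (SELECT MAX(amount) FROM transactions)

Result:
MAX(amount)
-----------
2635.47    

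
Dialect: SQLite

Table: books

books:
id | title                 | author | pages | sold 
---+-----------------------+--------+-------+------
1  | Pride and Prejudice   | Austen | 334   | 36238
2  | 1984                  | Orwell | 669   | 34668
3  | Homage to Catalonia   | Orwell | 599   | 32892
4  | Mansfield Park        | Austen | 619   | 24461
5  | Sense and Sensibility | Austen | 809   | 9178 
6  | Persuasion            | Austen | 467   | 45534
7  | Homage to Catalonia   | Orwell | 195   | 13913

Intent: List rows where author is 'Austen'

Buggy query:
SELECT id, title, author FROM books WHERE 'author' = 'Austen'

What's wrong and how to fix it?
Bug: 'author' in single quotes is a string literal, not the column; the comparison is literal-vs-literal and never true

Fix: Remove the quotes around the column name (or use double quotes for an identifier)

Corrected query:
SELECT id, title, author FROM books WHERE author = 'Austen'

Result:
id | title                 | author
---+-----------------------+-------
1  | Pride and Prejudice   | Austen
4  | Mansfield Park        | Austen
5  | Sense and Sensibility | Austen
6  | Persuasion            | Austen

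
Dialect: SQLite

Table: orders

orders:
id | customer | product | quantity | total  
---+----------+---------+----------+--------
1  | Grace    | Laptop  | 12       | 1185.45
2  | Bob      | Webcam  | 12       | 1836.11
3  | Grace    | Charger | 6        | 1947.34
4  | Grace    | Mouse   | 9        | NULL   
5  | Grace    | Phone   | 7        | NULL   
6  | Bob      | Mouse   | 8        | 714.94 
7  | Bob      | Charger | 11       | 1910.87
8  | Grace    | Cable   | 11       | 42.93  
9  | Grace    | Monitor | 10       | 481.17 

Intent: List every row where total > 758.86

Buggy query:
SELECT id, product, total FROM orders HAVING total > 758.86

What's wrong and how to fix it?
Bug: This is a non-aggregate query (no GROUP BY, no aggregates), so in SQLite the HAVING clause is invalid here; a row-level condition belongs in WHERE

Fix: Replace HAVING with WHERE since the condition applies to individual rows

Corrected query:
SELECT id, product, total FROM orders WHERE total > 758.86

Result:
id | product | total  
---+---------+--------
1  | Laptop  | 1185.45
2  | Webcam  | 1836.11
3  | Charger | 1947.34
7  | Charger | 1910.87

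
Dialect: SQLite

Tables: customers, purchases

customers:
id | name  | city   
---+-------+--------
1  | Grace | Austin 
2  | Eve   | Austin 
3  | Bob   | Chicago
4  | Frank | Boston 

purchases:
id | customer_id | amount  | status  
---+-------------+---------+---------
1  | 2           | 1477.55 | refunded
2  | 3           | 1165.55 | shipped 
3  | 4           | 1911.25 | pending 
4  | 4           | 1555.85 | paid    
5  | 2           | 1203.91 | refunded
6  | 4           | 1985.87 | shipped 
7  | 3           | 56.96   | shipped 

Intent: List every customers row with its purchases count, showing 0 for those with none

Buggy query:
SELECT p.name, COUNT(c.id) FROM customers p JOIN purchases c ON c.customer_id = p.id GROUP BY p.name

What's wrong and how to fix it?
Bug: An inner join excludes parents with zero children

Fix: Switch to LEFT JOIN to retain unmatched parent rows

Corrected query:
SELECT p.name, COUNT(c.id) FROM customers p LEFT JOIN purchases c ON c.customer_id = p.id GROUP BY p.name

Result:
name  | COUNT(c.id)
------+------------
Bob   | 2          
Eve   | 2          
Frank | 3          
Grace | 0          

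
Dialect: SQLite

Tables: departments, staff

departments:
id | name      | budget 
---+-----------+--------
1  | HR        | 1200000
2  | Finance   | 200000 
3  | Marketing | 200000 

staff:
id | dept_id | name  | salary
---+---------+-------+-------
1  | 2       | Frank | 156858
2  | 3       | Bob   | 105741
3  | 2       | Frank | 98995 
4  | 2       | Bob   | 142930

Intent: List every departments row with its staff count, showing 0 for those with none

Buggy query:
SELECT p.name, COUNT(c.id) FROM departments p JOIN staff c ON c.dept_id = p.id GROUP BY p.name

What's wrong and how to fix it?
Bug: INNER JOIN drops departments rows that have no matching staff rows

Fix: Switch to LEFT JOIN to retain unmatched parent rows

Corrected query:
SELECT p.name, COUNT(c.id) FROM departments p LEFT JOIN staff c ON c.dept_id = p.id GROUP BY p.name

Result:
name      | COUNT(c.id)
----------+------------
Finance   | 3          
HR        | 0          
Marketing | 1          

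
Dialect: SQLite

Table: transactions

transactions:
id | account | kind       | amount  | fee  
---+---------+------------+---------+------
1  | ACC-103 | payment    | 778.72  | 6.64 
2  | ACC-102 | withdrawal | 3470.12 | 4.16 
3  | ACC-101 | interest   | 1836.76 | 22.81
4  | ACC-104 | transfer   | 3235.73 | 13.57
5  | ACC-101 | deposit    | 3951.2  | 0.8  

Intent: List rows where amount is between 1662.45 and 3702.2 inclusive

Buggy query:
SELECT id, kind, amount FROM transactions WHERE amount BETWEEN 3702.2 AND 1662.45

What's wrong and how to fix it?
Bug: The bounds are reversed; BETWEEN a AND b requires a <= b to match anything

Fix: Swap the bounds so the smaller value comes first

Corrected query:
SELECT id, kind, amount FROM transactions WHERE amount BETWEEN 1662.45 AND 3702.2

Result:
id | kind       | amount 
---+------------+--------
2  | withdrawal | 3470.12
3  | interest   | 1836.76
4  | transfer   | 3235.73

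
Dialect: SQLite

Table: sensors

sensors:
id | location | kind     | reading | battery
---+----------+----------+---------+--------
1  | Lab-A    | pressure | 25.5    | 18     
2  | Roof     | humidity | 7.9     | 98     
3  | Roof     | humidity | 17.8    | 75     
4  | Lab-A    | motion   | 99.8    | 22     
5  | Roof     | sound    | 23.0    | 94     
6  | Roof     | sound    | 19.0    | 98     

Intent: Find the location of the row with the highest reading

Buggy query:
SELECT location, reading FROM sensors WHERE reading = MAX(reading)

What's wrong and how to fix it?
Bug: MAX(reading) is an aggregate and cannot be used directly in WHERE

Fix: Wrap MAX in a scalar subquery so WHERE compares against a single value

Corrected query:
SELECT location, reading FROM sensors WHERE reading = (SELECT MAX(reading) FROM sensors)

Result:
location | reading
---------+--------
Lab-A    | 99.8   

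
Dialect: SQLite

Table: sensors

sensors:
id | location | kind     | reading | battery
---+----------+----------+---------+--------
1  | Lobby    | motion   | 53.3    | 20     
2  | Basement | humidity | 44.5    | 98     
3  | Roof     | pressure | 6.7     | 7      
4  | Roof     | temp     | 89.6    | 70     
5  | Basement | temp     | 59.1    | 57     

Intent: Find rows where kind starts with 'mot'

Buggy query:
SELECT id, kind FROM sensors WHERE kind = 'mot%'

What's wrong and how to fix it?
Bug: '=' compares the literal string including the % character; pattern matching needs LIKE

Fix: Use LIKE for wildcard pattern matching

Corrected query:
SELECT id, kind FROM sensors WHERE kind LIKE 'mot%'

Result:
id | kind  
---+-------
1  | motion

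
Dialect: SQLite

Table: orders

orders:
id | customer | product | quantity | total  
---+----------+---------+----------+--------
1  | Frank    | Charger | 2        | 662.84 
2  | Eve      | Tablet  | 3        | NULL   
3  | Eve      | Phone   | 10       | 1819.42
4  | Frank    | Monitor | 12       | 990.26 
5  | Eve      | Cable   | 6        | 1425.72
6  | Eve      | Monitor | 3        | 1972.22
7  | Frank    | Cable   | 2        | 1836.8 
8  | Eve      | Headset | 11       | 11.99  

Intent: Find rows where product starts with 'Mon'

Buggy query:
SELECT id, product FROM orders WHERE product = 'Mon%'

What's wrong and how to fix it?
Bug: '=' compares the literal string including the % character; pattern matching needs LIKE

Fix: Replace '=' with LIKE so 'Mon%' is treated as a pattern

Corrected query:
SELECT id, product FROM orders WHERE product LIKE 'Mon%'

Result:
id | product
---+--------
4  | Monitor
6  | Monitor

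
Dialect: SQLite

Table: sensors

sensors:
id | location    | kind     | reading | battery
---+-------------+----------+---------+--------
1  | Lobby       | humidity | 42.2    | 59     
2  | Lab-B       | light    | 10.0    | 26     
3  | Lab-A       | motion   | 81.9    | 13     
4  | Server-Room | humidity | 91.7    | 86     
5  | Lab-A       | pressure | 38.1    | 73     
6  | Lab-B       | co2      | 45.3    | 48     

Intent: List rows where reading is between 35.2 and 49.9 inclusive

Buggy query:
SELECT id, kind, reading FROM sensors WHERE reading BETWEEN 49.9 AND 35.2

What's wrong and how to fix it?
Bug: The bounds are reversed; BETWEEN a AND b requires a <= b to match anything

Fix: Swap the bounds so the smaller value comes first

Corrected query:
SELECT id, kind, reading FROM sensors WHERE reading BETWEEN 35.2 AND 49.9

Result:
id | kind     | reading
---+----------+--------
1  | humidity | 42.2   
5  | pressure | 38.1   
6  | co2      | 45.3   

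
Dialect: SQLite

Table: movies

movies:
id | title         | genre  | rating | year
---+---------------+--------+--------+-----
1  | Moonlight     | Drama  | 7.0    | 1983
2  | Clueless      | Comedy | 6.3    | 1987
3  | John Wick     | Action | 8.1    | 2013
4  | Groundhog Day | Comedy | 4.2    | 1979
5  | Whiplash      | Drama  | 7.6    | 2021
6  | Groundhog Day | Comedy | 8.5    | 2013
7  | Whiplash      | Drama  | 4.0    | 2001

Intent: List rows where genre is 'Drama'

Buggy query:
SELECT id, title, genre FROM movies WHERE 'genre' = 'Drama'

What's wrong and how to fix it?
Bug: 'genre' in single quotes is a string literal, not the column; the comparison is literal-vs-literal and never true

Fix: Remove the quotes around the column name (or use double quotes for an identifier)

Corrected query:
SELECT id, title, genre FROM movies WHERE genre = 'Drama'

Result:
id | title     | genre
---+-----------+------
1  | Moonlight | Drama
5  | Whiplash  | Drama
7  | Whiplash  | Drama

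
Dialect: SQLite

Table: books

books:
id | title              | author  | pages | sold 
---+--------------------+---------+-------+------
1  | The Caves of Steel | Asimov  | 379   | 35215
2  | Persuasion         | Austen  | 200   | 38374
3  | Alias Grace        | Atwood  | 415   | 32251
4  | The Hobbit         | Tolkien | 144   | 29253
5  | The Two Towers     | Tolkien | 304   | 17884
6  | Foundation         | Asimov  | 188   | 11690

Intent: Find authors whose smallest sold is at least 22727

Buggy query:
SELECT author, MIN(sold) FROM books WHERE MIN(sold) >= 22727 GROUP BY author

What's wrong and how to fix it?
Bug: MIN() in WHERE is a misuse of aggregate

Fix: Use HAVING for the per-group MIN condition

Corrected query:
SELECT author, MIN(sold) FROM books GROUP BY author HAVING MIN(sold) >= 22727

Result:
author | MIN(sold)
-------+----------
Atwood | 32251    
Austen | 38374    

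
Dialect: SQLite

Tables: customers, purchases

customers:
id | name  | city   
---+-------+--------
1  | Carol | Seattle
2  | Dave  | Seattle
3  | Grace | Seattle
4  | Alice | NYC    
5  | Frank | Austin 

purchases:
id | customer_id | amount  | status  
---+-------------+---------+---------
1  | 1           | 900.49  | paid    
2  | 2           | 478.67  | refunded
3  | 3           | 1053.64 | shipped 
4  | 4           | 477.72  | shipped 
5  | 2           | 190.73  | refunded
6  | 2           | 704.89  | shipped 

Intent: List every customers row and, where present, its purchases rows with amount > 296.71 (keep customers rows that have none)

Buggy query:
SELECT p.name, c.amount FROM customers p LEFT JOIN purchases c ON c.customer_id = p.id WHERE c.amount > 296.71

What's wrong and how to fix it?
Bug: Filtering c.amount in WHERE discards the NULL rows produced by LEFT JOIN, turning it into an inner join

Fix: Move the right-table condition into the ON clause so unmatched parents are kept

Corrected query:
SELECT p.name, c.amount FROM customers p LEFT JOIN purchases c ON c.customer_id = p.id AND c.amount > 296.71

Result:
name  | amount 
------+--------
Carol | 900.49 
Dave  | 478.67 
Dave  | 704.89 
Grace | 1053.64
Alice | 477.72 
Frank | NULL   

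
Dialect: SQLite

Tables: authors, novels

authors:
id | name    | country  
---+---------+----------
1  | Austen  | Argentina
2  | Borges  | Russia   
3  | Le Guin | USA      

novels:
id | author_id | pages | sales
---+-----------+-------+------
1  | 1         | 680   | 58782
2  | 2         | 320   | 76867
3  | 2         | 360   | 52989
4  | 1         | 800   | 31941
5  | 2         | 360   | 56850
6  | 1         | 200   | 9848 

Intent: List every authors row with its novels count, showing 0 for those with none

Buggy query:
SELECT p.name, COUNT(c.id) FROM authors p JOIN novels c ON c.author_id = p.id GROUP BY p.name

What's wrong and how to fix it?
Bug: INNER JOIN drops authors rows that have no matching novels rows

Fix: Switch to LEFT JOIN to retain unmatched parent rows

Corrected query:
SELECT p.name, COUNT(c.id) FROM authors p LEFT JOIN novels c ON c.author_id = p.id GROUP BY p.name

Result:
name    | COUNT(c.id)
--------+------------
Austen  | 3          
Borges  | 3          
Le Guin | 0          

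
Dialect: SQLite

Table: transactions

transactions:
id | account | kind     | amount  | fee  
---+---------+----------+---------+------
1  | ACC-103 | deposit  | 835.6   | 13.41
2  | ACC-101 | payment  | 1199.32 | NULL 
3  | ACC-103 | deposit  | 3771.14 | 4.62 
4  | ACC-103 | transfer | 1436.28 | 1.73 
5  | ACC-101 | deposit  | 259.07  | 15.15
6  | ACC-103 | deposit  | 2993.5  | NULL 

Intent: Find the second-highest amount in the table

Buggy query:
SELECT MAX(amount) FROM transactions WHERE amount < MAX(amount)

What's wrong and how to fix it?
Bug: MAX(amount) on the right of the comparison is an aggregate-in-WHERE error

Fix: Put the inner MAX in a scalar subquery

Corrected query:
SELECT MAX(amount) FROM transactions WHERE amount < (SELECT MAX(amount) FROM transactions)

Result:
MAX(amount)
-----------
2993.5     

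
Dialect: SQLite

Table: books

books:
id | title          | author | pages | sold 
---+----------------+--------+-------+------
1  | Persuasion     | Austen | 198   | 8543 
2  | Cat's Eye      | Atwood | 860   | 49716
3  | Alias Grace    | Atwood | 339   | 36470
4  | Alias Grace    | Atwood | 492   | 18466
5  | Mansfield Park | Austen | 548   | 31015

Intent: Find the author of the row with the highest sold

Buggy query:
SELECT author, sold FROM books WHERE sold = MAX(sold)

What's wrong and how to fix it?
Bug: MAX(sold) is an aggregate and cannot be used directly in WHERE

Fix: Use a subquery: WHERE sold = (SELECT MAX(sold) FROM books)

Corrected query:
SELECT author, sold FROM books WHERE sold = (SELECT MAX(sold) FROM books)

Result:
author | sold 
-------+------
Atwood | 49716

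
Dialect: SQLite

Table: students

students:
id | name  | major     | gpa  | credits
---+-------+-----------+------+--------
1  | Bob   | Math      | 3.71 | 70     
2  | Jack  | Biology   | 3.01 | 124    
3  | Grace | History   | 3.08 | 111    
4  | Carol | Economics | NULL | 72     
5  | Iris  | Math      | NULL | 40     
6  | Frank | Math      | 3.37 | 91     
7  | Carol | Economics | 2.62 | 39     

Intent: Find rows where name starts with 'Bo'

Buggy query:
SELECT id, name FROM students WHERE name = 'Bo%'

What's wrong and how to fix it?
Bug: Wildcards only work with LIKE; '=' treats '%' as a literal character

Fix: Replace '=' with LIKE so 'Bo%' is treated as a pattern

Corrected query:
SELECT id, name FROM students WHERE name LIKE 'Bo%'

Result:
id | name
---+-----
1  | Bob 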